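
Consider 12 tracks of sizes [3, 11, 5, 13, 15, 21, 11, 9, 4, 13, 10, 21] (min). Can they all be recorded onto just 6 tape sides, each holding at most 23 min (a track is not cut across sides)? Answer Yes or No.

Total = 136 min; ⌈136/23⌉ = 6.
The bound of 6 does not rule out 6, but exhaustive search shows no assignment into 6 tape sides of capacity 23 min exists — the minimum is 7.

No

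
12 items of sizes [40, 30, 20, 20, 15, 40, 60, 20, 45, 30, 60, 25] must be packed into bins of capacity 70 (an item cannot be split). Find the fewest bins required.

Total = 60 + 60 + 45 + 40 + 40 + 30 + 30 + 25 + 20 + 20 + 20 + 15 = 405.
Lower bound: ⌈405/70⌉ = 6 bins.
A packing using 7 bins:
  bin 1: 60 = 60
  bin 2: 60 = 60
  bin 3: 45 + 25 = 70
  bin 4: 40 + 30 = 70
  bin 5: 40 + 30 = 70
  bin 6: 20 + 20 + 20 = 60
  bin 7: 15 = 15
No arrangement into 6 bins stays within capacity, so 7 is optimal.

7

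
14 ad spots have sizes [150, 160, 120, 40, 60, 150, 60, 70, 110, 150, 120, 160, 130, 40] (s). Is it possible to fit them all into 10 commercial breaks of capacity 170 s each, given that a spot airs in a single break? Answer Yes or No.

Yes

A valid assignment using 10 commercial breaks:
  break 1: 160 = 160
  break 2: 160 = 160
  break 3: 150 = 150
  break 4: 150 = 150
  break 5: 150 = 150
  break 6: 130 + 40 = 170
  break 7: 120 + 40 = 160
  break 8: 120 = 120
  break 9: 110 + 60 = 170
  break 10: 70 + 60 = 130
Every load is within 170 s, so 10 commercial breaks suffice.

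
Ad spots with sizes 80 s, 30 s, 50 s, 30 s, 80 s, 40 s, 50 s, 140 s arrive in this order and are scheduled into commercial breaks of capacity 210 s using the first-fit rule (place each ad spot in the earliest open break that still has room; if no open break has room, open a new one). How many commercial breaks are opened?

3

  80 → break 1 (new)  [load 80/210]
  30 → break 1  [load 110/210]
  50 → break 1  [load 160/210]
  30 → break 1  [load 190/210]
  80 → break 2 (new)  [load 80/210]
  40 → break 2  [load 120/210]
  50 → break 2  [load 170/210]
  140 → break 3 (new)  [load 140/210]
3 commercial breaks opened.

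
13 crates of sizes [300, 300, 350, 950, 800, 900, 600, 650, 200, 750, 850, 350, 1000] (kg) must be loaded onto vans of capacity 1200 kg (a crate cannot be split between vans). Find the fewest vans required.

8

Total = 1000 + 950 + 900 + 850 + 800 + 750 + 650 + 600 + 350 + 350 + 300 + 300 + 200 = 8000 kg.
Lower bound: ⌈8000/1200⌉ = 7 vans.
A packing using 8 vans:
  van 1: 1000 + 200 = 1200
  van 2: 950 = 950
  van 3: 900 + 300 = 1200
  van 4: 850 + 350 = 1200
  van 5: 800 + 350 = 1150
  van 6: 750 + 300 = 1050
  van 7: 650 = 650
  van 8: 600 = 600
No arrangement into 7 vans stays within capacity, so 8 is optimal.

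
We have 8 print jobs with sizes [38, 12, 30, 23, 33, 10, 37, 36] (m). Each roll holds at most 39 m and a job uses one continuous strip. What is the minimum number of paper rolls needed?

7

Total = 38 + 37 + 36 + 33 + 30 + 23 + 12 + 10 = 219 m.
Lower bound: ⌈219/39⌉ = 6 paper rolls.
A packing using 7 paper rolls:
  roll 1: 38 = 38
  roll 2: 37 = 37
  roll 3: 36 = 36
  roll 4: 33 = 33
  roll 5: 30 = 30
  roll 6: 23 + 12 = 35
  roll 7: 10 = 10
No arrangement into 6 paper rolls stays within capacity, so 7 is optimal.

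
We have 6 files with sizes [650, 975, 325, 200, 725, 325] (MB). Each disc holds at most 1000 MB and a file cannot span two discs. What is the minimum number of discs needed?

Total = 975 + 725 + 650 + 325 + 325 + 200 = 3200 MB.
Lower bound: ⌈3200/1000⌉ = 4 discs.
A packing using 4 discs:
  disc 1: 975 = 975
  disc 2: 725 + 200 = 925
  disc 3: 650 + 325 = 975
  disc 4: 325 = 325
This matches the lower bound, so 4 is optimal.

4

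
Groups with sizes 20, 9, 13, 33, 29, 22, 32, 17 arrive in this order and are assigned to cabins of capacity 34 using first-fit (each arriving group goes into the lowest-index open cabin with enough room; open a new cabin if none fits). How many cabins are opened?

  20 → cabin 1 (new)  [load 20/34]
  9 → cabin 1  [load 29/34]
  13 → cabin 2 (new)  [load 13/34]
  33 → cabin 3 (new)  [load 33/34]
  29 → cabin 4 (new)  [load 29/34]
  22 → cabin 5 (new)  [load 22/34]
  32 → cabin 6 (new)  [load 32/34]
  17 → cabin 2  [load 30/34]
6 cabins opened.

6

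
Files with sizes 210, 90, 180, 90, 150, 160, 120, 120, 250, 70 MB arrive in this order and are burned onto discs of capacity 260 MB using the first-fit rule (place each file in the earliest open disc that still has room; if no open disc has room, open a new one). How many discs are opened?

7

  210 → disc 1 (new)  [load 210/260]
  90 → disc 2 (new)  [load 90/260]
  180 → disc 3 (new)  [load 180/260]
  90 → disc 2  [load 180/260]
  150 → disc 4 (new)  [load 150/260]
  160 → disc 5 (new)  [load 160/260]
  120 → disc 6 (new)  [load 120/260]
  120 → disc 6  [load 240/260]
  250 → disc 7 (new)  [load 250/260]
  70 → disc 2  [load 250/260]
7 discs opened.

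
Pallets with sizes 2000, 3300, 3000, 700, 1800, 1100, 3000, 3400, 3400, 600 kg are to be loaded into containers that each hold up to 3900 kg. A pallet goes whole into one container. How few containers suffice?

7

Total = 3400 + 3400 + 3300 + 3000 + 3000 + 2000 + 1800 + 1100 + 700 + 600 = 22300 kg.
Lower bound: ⌈22300/3900⌉ = 6 containers.
A packing using 7 containers:
  container 1: 3400 = 3400
  container 2: 3400 = 3400
  container 3: 3300 + 600 = 3900
  container 4: 3000 + 700 = 3700
  container 5: 3000 = 3000
  container 6: 2000 + 1800 = 3800
  container 7: 1100 = 1100
No arrangement into 6 containers stays within capacity, so 7 is optimal.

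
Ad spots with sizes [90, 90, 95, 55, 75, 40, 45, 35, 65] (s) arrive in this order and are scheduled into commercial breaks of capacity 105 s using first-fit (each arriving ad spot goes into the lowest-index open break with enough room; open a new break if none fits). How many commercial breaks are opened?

7

  90 → break 1 (new)  [load 90/105]
  90 → break 2 (new)  [load 90/105]
  95 → break 3 (new)  [load 95/105]
  55 → break 4 (new)  [load 55/105]
  75 → break 5 (new)  [load 75/105]
  40 → break 4  [load 95/105]
  45 → break 6 (new)  [load 45/105]
  35 → break 6  [load 80/105]
  65 → break 7 (new)  [load 65/105]
7 commercial breaks opened.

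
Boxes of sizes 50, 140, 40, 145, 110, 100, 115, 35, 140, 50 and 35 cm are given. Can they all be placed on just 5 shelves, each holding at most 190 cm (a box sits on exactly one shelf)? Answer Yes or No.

Total = 960 cm; ⌈960/190⌉ = 6.
At least 6 shelves are required, but only 5 are allowed.

No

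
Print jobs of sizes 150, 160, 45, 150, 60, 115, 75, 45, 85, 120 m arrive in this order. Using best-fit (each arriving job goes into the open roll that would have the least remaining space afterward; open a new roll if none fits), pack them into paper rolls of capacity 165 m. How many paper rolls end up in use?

  150 → roll 1 (new)  [load 150/165]
  160 → roll 2 (new)  [load 160/165]
  45 → roll 3 (new)  [load 45/165]
  150 → roll 4 (new)  [load 150/165]
  60 → roll 3  [load 105/165]
  115 → roll 5 (new)  [load 115/165]
  75 → roll 6 (new)  [load 75/165]
  45 → roll 5  [load 160/165]
  85 → roll 6  [load 160/165]
  120 → roll 7 (new)  [load 120/165]
7 paper rolls opened.

7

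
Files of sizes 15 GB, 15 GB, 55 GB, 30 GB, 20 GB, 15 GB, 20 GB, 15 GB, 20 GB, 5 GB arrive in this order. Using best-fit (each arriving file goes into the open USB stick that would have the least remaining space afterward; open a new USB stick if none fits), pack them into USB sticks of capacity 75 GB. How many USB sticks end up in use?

3

  15 → USB stick 1 (new)  [load 15/75]
  15 → USB stick 1  [load 30/75]
  55 → USB stick 2 (new)  [load 55/75]
  30 → USB stick 1  [load 60/75]
  20 → USB stick 2  [load 75/75]
  15 → USB stick 1  [load 75/75]
  20 → USB stick 3 (new)  [load 20/75]
  15 → USB stick 3  [load 35/75]
  20 → USB stick 3  [load 55/75]
  5 → USB stick 3  [load 60/75]
3 USB sticks opened.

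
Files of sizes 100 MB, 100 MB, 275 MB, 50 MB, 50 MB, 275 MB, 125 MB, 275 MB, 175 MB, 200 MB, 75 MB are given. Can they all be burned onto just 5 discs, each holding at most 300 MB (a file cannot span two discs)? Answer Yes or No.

Total = 1700 MB; ⌈1700/300⌉ = 6.
At least 6 discs are required, but only 5 are allowed.

No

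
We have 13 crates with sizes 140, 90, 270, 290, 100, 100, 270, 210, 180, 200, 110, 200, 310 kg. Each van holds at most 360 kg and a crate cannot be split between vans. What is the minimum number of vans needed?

8

Total = 310 + 290 + 270 + 270 + 210 + 200 + 200 + 180 + 140 + 110 + 100 + 100 + 90 = 2470 kg.
Lower bound: ⌈2470/360⌉ = 7 vans.
A packing using 8 vans:
  van 1: 310 = 310
  van 2: 290 = 290
  van 3: 270 + 90 = 360
  van 4: 270 = 270
  van 5: 210 + 140 = 350
  van 6: 200 + 110 = 310
  van 7: 200 + 100 = 300
  van 8: 180 + 100 = 280
No arrangement into 7 vans stays within capacity, so 8 is optimal.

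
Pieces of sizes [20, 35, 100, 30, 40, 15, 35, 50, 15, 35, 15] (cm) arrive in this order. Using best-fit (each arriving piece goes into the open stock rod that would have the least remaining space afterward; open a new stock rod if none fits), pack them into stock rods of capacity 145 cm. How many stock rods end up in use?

3

  20 → stock rod 1 (new)  [load 20/145]
  35 → stock rod 1  [load 55/145]
  100 → stock rod 2 (new)  [load 100/145]
  30 → stock rod 2  [load 130/145]
  40 → stock rod 1  [load 95/145]
  15 → stock rod 2  [load 145/145]
  35 → stock rod 1  [load 130/145]
  50 → stock rod 3 (new)  [load 50/145]
  15 → stock rod 1  [load 145/145]
  35 → stock rod 3  [load 85/145]
  15 → stock rod 3  [load 100/145]
3 stock rods opened.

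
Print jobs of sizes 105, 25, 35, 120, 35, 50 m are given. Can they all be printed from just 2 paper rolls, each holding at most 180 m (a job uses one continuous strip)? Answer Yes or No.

Total = 370 m; ⌈370/180⌉ = 3.
At least 3 paper rolls are required, but only 2 are allowed.

No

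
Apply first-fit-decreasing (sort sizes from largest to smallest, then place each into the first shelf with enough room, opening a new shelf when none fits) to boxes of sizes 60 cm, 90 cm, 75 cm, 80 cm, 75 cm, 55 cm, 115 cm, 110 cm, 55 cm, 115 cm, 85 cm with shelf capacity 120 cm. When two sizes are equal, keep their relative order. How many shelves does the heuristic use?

10

Sorted descending: 115, 115, 110, 90, 85, 80, 75, 75, 60, 55, 55.
  115 → shelf 1 (new)  [load 115/120]
  115 → shelf 2 (new)  [load 115/120]
  110 → shelf 3 (new)  [load 110/120]
  90 → shelf 4 (new)  [load 90/120]
  85 → shelf 5 (new)  [load 85/120]
  80 → shelf 6 (new)  [load 80/120]
  75 → shelf 7 (new)  [load 75/120]
  75 → shelf 8 (new)  [load 75/120]
  60 → shelf 9 (new)  [load 60/120]
  55 → shelf 9  [load 115/120]
  55 → shelf 10 (new)  [load 55/120]
10 shelves opened.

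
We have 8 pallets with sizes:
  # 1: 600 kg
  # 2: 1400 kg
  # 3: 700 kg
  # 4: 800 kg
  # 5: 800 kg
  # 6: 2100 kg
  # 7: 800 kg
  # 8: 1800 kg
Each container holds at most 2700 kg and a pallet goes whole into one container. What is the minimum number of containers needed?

Total = 2100 + 1800 + 1400 + 800 + 800 + 800 + 700 + 600 = 9000 kg.
Lower bound: ⌈9000/2700⌉ = 4 containers.
A packing using 4 containers:
  container 1: 2100 + 600 = 2700
  container 2: 1800 + 800 = 2600
  container 3: 1400 + 800 = 2200
  container 4: 800 + 700 = 1500
This matches the lower bound, so 4 is optimal.

4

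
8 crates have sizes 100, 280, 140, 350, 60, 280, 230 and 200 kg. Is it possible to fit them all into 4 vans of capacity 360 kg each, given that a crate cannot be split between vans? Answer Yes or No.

Total = 1640 kg; ⌈1640/360⌉ = 5.
At least 5 vans are required, but only 4 are allowed.

No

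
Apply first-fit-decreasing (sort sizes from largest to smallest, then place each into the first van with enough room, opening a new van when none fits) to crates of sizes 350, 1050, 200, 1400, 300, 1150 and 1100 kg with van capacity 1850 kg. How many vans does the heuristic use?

4

Sorted descending: 1400, 1150, 1100, 1050, 350, 300, 200.
  1400 → van 1 (new)  [load 1400/1850]
  1150 → van 2 (new)  [load 1150/1850]
  1100 → van 3 (new)  [load 1100/1850]
  1050 → van 4 (new)  [load 1050/1850]
  350 → van 1  [load 1750/1850]
  300 → van 2  [load 1450/1850]
  200 → van 2  [load 1650/1850]
4 vans opened.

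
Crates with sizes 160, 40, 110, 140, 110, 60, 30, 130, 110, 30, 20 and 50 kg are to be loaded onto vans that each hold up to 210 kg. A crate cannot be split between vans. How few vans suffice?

6

Total = 160 + 140 + 130 + 110 + 110 + 110 + 60 + 50 + 40 + 30 + 30 + 20 = 990 kg.
Lower bound: ⌈990/210⌉ = 5 vans.
Also, 6 crates each exceed 105 kg, and no two of those can share a van, so at least 6 vans are needed.
A packing using 6 vans:
  van 1: 160 + 50 = 210
  van 2: 140 + 60 = 200
  van 3: 130 + 40 + 30 = 200
  van 4: 110 + 30 + 20 = 160
  van 5: 110 = 110
  van 6: 110 = 110
This matches the lower bound, so 6 is optimal.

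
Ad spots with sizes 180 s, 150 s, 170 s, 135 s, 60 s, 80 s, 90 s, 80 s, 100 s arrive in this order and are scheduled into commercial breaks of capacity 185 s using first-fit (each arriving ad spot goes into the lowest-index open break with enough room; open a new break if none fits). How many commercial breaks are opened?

  180 → break 1 (new)  [load 180/185]
  150 → break 2 (new)  [load 150/185]
  170 → break 3 (new)  [load 170/185]
  135 → break 4 (new)  [load 135/185]
  60 → break 5 (new)  [load 60/185]
  80 → break 5  [load 140/185]
  90 → break 6 (new)  [load 90/185]
  80 → break 6  [load 170/185]
  100 → break 7 (new)  [load 100/185]
7 commercial breaks opened.

7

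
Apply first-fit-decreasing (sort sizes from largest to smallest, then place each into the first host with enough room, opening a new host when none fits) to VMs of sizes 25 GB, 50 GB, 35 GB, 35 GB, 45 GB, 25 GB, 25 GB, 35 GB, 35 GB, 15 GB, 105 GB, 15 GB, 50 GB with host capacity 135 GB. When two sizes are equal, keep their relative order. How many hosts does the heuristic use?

Sorted descending: 105, 50, 50, 45, 35, 35, 35, 35, 25, 25, 25, 15, 15.
  105 → host 1 (new)  [load 105/135]
  50 → host 2 (new)  [load 50/135]
  50 → host 2  [load 100/135]
  45 → host 3 (new)  [load 45/135]
  35 → host 2  [load 135/135]
  35 → host 3  [load 80/135]
  35 → host 3  [load 115/135]
  35 → host 4 (new)  [load 35/135]
  25 → host 1  [load 130/135]
  25 → host 4  [load 60/135]
  25 → host 4  [load 85/135]
  15 → host 3  [load 130/135]
  15 → host 4  [load 100/135]
4 hosts opened.

4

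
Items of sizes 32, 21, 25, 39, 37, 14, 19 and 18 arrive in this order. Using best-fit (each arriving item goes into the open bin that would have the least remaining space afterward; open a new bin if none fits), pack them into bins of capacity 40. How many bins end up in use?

  32 → bin 1 (new)  [load 32/40]
  21 → bin 2 (new)  [load 21/40]
  25 → bin 3 (new)  [load 25/40]
  39 → bin 4 (new)  [load 39/40]
  37 → bin 5 (new)  [load 37/40]
  14 → bin 3  [load 39/40]
  19 → bin 2  [load 40/40]
  18 → bin 6 (new)  [load 18/40]
6 bins opened.

6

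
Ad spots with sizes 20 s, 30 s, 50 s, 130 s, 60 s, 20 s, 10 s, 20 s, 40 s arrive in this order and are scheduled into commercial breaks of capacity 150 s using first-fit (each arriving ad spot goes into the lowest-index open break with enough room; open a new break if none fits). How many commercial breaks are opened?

3

  20 → break 1 (new)  [load 20/150]
  30 → break 1  [load 50/150]
  50 → break 1  [load 100/150]
  130 → break 2 (new)  [load 130/150]
  60 → break 3 (new)  [load 60/150]
  20 → break 1  [load 120/150]
  10 → break 1  [load 130/150]
  20 → break 1  [load 150/150]
  40 → break 3  [load 100/150]
3 commercial breaks opened.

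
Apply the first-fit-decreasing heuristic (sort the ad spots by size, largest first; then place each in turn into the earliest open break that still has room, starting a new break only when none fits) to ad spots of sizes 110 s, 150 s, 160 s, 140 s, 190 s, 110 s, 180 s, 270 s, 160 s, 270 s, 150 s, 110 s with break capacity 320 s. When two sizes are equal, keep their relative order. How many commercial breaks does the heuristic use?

7

Sorted descending: 270, 270, 190, 180, 160, 160, 150, 150, 140, 110, 110, 110.
  270 → break 1 (new)  [load 270/320]
  270 → break 2 (new)  [load 270/320]
  190 → break 3 (new)  [load 190/320]
  180 → break 4 (new)  [load 180/320]
  160 → break 5 (new)  [load 160/320]
  160 → break 5  [load 320/320]
  150 → break 6 (new)  [load 150/320]
  150 → break 6  [load 300/320]
  140 → break 4  [load 320/320]
  110 → break 3  [load 300/320]
  110 → break 7 (new)  [load 110/320]
  110 → break 7  [load 220/320]
7 commercial breaks opened.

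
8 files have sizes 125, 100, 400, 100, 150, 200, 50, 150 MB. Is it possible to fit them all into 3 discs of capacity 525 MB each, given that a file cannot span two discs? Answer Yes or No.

Yes

A valid assignment using 3 discs:
  disc 1: 400 + 125 = 525
  disc 2: 200 + 150 + 150 = 500
  disc 3: 100 + 100 + 50 = 250
Every load is within 525 MB, so 3 discs suffice.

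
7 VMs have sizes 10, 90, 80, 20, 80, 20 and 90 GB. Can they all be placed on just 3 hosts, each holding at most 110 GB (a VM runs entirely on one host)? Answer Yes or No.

No

Total = 390 GB; ⌈390/110⌉ = 4.
At least 4 hosts are required, but only 3 are allowed.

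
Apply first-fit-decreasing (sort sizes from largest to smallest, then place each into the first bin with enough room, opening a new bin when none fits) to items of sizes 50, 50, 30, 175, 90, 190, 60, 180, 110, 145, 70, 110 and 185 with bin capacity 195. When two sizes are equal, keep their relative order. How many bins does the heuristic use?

Sorted descending: 190, 185, 180, 175, 145, 110, 110, 90, 70, 60, 50, 50, 30.
  190 → bin 1 (new)  [load 190/195]
  185 → bin 2 (new)  [load 185/195]
  180 → bin 3 (new)  [load 180/195]
  175 → bin 4 (new)  [load 175/195]
  145 → bin 5 (new)  [load 145/195]
  110 → bin 6 (new)  [load 110/195]
  110 → bin 7 (new)  [load 110/195]
  90 → bin 8 (new)  [load 90/195]
  70 → bin 6  [load 180/195]
  60 → bin 7  [load 170/195]
  50 → bin 5  [load 195/195]
  50 → bin 8  [load 140/195]
  30 → bin 8  [load 170/195]
8 bins opened.

8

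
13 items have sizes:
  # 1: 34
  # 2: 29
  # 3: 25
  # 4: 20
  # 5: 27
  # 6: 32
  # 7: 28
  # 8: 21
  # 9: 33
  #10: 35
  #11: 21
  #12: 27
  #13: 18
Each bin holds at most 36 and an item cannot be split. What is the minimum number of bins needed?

13

Total = 35 + 34 + 33 + 32 + 29 + 28 + 27 + 27 + 25 + 21 + 21 + 20 + 18 = 350.
Lower bound: ⌈350/36⌉ = 10 bins.
Also, 12 items each exceed 18, and no two of those can share a bin, so at least 12 bins are needed.
A packing using 13 bins:
  bin 1: 35 = 35
  bin 2: 34 = 34
  bin 3: 33 = 33
  bin 4: 32 = 32
  bin 5: 29 = 29
  bin 6: 28 = 28
  bin 7: 27 = 27
  bin 8: 27 = 27
  bin 9: 25 = 25
  bin 10: 21 = 21
  bin 11: 21 = 21
  bin 12: 20 = 20
  bin 13: 18 = 18
No arrangement into 12 bins stays within capacity, so 13 is optimal.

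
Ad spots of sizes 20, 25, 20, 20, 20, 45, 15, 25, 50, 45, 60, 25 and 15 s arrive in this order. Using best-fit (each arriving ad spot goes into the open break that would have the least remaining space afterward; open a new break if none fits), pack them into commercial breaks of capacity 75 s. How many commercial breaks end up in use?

6

  20 → break 1 (new)  [load 20/75]
  25 → break 1  [load 45/75]
  20 → break 1  [load 65/75]
  20 → break 2 (new)  [load 20/75]
  20 → break 2  [load 40/75]
  45 → break 3 (new)  [load 45/75]
  15 → break 3  [load 60/75]
  25 → break 2  [load 65/75]
  50 → break 4 (new)  [load 50/75]
  45 → break 5 (new)  [load 45/75]
  60 → break 6 (new)  [load 60/75]
  25 → break 4  [load 75/75]
  15 → break 3  [load 75/75]
6 commercial breaks opened.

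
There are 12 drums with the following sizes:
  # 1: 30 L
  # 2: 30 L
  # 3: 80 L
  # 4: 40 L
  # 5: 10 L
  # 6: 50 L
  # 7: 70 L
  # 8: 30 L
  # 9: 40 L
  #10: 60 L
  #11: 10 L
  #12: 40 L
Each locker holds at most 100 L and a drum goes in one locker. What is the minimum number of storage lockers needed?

Total = 80 + 70 + 60 + 50 + 40 + 40 + 40 + 30 + 30 + 30 + 10 + 10 = 490 L.
Lower bound: ⌈490/100⌉ = 5 storage lockers.
A packing using 5 storage lockers:
  locker 1: 80 + 10 + 10 = 100
  locker 2: 70 + 30 = 100
  locker 3: 60 + 40 = 100
  locker 4: 50 + 40 = 90
  locker 5: 40 + 30 + 30 = 100
This matches the lower bound, so 5 is optimal.

5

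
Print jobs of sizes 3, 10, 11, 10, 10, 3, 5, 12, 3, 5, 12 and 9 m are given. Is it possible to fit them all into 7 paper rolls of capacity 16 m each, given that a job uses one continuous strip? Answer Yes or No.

A valid assignment using 7 paper rolls:
  roll 1: 12 + 3 = 15
  roll 2: 12 + 3 = 15
  roll 3: 11 + 5 = 16
  roll 4: 10 + 5 = 15
  roll 5: 10 + 3 = 13
  roll 6: 10 = 10
  roll 7: 9 = 9
Every load is within 16 m, so 7 paper rolls suffice.

Yes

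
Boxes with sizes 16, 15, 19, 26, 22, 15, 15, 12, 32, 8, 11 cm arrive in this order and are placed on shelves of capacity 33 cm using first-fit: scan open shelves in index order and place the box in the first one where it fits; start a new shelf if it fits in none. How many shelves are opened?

  16 → shelf 1 (new)  [load 16/33]
  15 → shelf 1  [load 31/33]
  19 → shelf 2 (new)  [load 19/33]
  26 → shelf 3 (new)  [load 26/33]
  22 → shelf 4 (new)  [load 22/33]
  15 → shelf 5 (new)  [load 15/33]
  15 → shelf 5  [load 30/33]
  12 → shelf 2  [load 31/33]
  32 → shelf 6 (new)  [load 32/33]
  8 → shelf 4  [load 30/33]
  11 → shelf 7 (new)  [load 11/33]
7 shelves opened.

7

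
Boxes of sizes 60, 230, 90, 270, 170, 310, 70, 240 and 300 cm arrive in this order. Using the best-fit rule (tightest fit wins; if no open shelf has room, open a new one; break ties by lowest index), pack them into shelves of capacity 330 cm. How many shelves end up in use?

  60 → shelf 1 (new)  [load 60/330]
  230 → shelf 1  [load 290/330]
  90 → shelf 2 (new)  [load 90/330]
  270 → shelf 3 (new)  [load 270/330]
  170 → shelf 2  [load 260/330]
  310 → shelf 4 (new)  [load 310/330]
  70 → shelf 2  [load 330/330]
  240 → shelf 5 (new)  [load 240/330]
  300 → shelf 6 (new)  [load 300/330]
6 shelves opened.

6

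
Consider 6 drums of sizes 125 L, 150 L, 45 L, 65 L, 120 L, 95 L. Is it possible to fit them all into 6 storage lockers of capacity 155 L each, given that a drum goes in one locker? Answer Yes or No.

A valid assignment using 5 storage lockers:
  locker 1: 150 = 150
  locker 2: 125 = 125
  locker 3: 120 = 120
  locker 4: 95 + 45 = 140
  locker 5: 65 = 65
That uses only 5 ≤ 6, so 6 storage lockers are enough.

Yes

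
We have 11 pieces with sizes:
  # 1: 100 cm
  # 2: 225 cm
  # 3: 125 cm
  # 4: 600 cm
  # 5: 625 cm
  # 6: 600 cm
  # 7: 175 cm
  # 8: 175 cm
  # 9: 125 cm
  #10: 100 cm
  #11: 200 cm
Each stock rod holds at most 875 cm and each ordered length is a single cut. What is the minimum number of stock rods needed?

4

Total = 625 + 600 + 600 + 225 + 200 + 175 + 175 + 125 + 125 + 100 + 100 = 3050 cm.
Lower bound: ⌈3050/875⌉ = 4 stock rods.
A packing using 4 stock rods:
  stock rod 1: 625 + 225 = 850
  stock rod 2: 600 + 200 = 800
  stock rod 3: 600 + 175 + 100 = 875
  stock rod 4: 175 + 125 + 125 + 100 = 525
This matches the lower bound, so 4 is optimal.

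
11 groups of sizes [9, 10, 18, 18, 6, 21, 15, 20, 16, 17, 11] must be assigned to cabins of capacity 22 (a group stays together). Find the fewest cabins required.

Total = 21 + 20 + 18 + 18 + 17 + 16 + 15 + 11 + 10 + 9 + 6 = 161.
Lower bound: ⌈161/22⌉ = 8 cabins.
A packing using 9 cabins:
  cabin 1: 21 = 21
  cabin 2: 20 = 20
  cabin 3: 18 = 18
  cabin 4: 18 = 18
  cabin 5: 17 = 17
  cabin 6: 16 + 6 = 22
  cabin 7: 15 = 15
  cabin 8: 11 + 10 = 21
  cabin 9: 9 = 9
No arrangement into 8 cabins stays within capacity, so 9 is optimal.

9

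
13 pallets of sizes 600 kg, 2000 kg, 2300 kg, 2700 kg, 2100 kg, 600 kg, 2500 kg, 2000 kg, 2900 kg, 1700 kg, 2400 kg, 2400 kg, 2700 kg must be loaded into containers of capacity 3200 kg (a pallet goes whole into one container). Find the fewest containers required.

11

Total = 2900 + 2700 + 2700 + 2500 + 2400 + 2400 + 2300 + 2100 + 2000 + 2000 + 1700 + 600 + 600 = 26900 kg.
Lower bound: ⌈26900/3200⌉ = 9 containers.
Also, 11 pallets each exceed 1600 kg, and no two of those can share a container, so at least 11 containers are needed.
A packing using 11 containers:
  container 1: 2900 = 2900
  container 2: 2700 = 2700
  container 3: 2700 = 2700
  container 4: 2500 + 600 = 3100
  container 5: 2400 + 600 = 3000
  container 6: 2400 = 2400
  container 7: 2300 = 2300
  container 8: 2100 = 2100
  container 9: 2000 = 2000
  container 10: 2000 = 2000
  container 11: 1700 = 1700
This matches the lower bound, so 11 is optimal.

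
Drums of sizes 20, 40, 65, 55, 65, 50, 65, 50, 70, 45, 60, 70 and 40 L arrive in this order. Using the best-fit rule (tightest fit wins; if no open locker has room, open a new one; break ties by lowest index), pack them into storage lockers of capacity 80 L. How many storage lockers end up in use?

12

  20 → locker 1 (new)  [load 20/80]
  40 → locker 1  [load 60/80]
  65 → locker 2 (new)  [load 65/80]
  55 → locker 3 (new)  [load 55/80]
  65 → locker 4 (new)  [load 65/80]
  50 → locker 5 (new)  [load 50/80]
  65 → locker 6 (new)  [load 65/80]
  50 → locker 7 (new)  [load 50/80]
  70 → locker 8 (new)  [load 70/80]
  45 → locker 9 (new)  [load 45/80]
  60 → locker 10 (new)  [load 60/80]
  70 → locker 11 (new)  [load 70/80]
  40 → locker 12 (new)  [load 40/80]
12 storage lockers opened.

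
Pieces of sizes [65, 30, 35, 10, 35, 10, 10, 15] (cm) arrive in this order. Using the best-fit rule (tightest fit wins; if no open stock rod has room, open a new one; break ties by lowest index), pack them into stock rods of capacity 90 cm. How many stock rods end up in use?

3

  65 → stock rod 1 (new)  [load 65/90]
  30 → stock rod 2 (new)  [load 30/90]
  35 → stock rod 2  [load 65/90]
  10 → stock rod 1  [load 75/90]
  35 → stock rod 3 (new)  [load 35/90]
  10 → stock rod 1  [load 85/90]
  10 → stock rod 2  [load 75/90]
  15 → stock rod 2  [load 90/90]
3 stock rods opened.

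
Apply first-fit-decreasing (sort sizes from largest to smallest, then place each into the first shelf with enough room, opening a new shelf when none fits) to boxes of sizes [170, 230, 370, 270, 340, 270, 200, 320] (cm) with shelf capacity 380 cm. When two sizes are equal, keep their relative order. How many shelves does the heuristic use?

7

Sorted descending: 370, 340, 320, 270, 270, 230, 200, 170.
  370 → shelf 1 (new)  [load 370/380]
  340 → shelf 2 (new)  [load 340/380]
  320 → shelf 3 (new)  [load 320/380]
  270 → shelf 4 (new)  [load 270/380]
  270 → shelf 5 (new)  [load 270/380]
  230 → shelf 6 (new)  [load 230/380]
  200 → shelf 7 (new)  [load 200/380]
  170 → shelf 7  [load 370/380]
7 shelves opened.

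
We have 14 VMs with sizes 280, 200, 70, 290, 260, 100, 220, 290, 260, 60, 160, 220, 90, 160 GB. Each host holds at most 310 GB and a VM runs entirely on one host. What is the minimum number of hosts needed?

Total = 290 + 290 + 280 + 260 + 260 + 220 + 220 + 200 + 160 + 160 + 100 + 90 + 70 + 60 = 2660 GB.
Lower bound: ⌈2660/310⌉ = 9 hosts.
Also, 10 VMs each exceed 155 GB, and no two of those can share a host, so at least 10 hosts are needed.
A packing using 10 hosts:
  host 1: 290 = 290
  host 2: 290 = 290
  host 3: 280 = 280
  host 4: 260 = 260
  host 5: 260 = 260
  host 6: 220 + 90 = 310
  host 7: 220 + 70 = 290
  host 8: 200 + 100 = 300
  host 9: 160 + 60 = 220
  host 10: 160 = 160
This matches the lower bound, so 10 is optimal.

10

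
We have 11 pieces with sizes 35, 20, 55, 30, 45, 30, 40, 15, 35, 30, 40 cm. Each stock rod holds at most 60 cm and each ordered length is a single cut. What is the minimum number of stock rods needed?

Total = 55 + 45 + 40 + 40 + 35 + 35 + 30 + 30 + 30 + 20 + 15 = 375 cm.
Lower bound: ⌈375/60⌉ = 7 stock rods.
A packing using 8 stock rods:
  stock rod 1: 55 = 55
  stock rod 2: 45 + 15 = 60
  stock rod 3: 40 + 20 = 60
  stock rod 4: 40 = 40
  stock rod 5: 35 = 35
  stock rod 6: 35 = 35
  stock rod 7: 30 + 30 = 60
  stock rod 8: 30 = 30
No arrangement into 7 stock rods stays within capacity, so 8 is optimal.

8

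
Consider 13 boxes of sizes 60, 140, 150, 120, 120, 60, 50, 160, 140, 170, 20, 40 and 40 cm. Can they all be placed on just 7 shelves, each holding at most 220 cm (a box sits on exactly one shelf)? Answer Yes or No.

Yes

A valid assignment using 7 shelves:
  shelf 1: 170 + 50 = 220
  shelf 2: 160 + 60 = 220
  shelf 3: 150 + 60 = 210
  shelf 4: 140 + 40 + 40 = 220
  shelf 5: 140 + 20 = 160
  shelf 6: 120 = 120
  shelf 7: 120 = 120
Every load is within 220 cm, so 7 shelves suffice.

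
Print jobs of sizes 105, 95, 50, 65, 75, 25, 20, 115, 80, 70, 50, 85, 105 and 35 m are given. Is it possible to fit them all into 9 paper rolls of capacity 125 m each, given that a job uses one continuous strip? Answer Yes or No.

A valid assignment using 9 paper rolls:
  roll 1: 115 = 115
  roll 2: 105 + 20 = 125
  roll 3: 105 = 105
  roll 4: 95 + 25 = 120
  roll 5: 85 + 35 = 120
  roll 6: 80 = 80
  roll 7: 75 + 50 = 125
  roll 8: 70 + 50 = 120
  roll 9: 65 = 65
Every load is within 125 m, so 9 paper rolls suffice.

Yes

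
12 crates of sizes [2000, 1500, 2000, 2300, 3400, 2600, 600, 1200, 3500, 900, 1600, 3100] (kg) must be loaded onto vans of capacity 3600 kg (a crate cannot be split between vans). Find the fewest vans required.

8

Total = 3500 + 3400 + 3100 + 2600 + 2300 + 2000 + 2000 + 1600 + 1500 + 1200 + 900 + 600 = 24700 kg.
Lower bound: ⌈24700/3600⌉ = 7 vans.
A packing using 8 vans:
  van 1: 3500 = 3500
  van 2: 3400 = 3400
  van 3: 3100 = 3100
  van 4: 2600 + 900 = 3500
  van 5: 2300 + 1200 = 3500
  van 6: 2000 + 1600 = 3600
  van 7: 2000 + 1500 = 3500
  van 8: 600 = 600
No arrangement into 7 vans stays within capacity, so 8 is optimal.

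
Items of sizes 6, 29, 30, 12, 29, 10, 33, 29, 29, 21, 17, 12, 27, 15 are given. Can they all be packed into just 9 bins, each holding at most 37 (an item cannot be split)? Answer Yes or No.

Total = 299; ⌈299/37⌉ = 9.
The bound of 9 does not rule out 9, but exhaustive search shows no assignment into 9 bins of capacity 37 exists — the minimum is 10.

No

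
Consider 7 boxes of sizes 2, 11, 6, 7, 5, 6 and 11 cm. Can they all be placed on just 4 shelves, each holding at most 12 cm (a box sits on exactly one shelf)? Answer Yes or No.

Total = 48 cm; ⌈48/12⌉ = 4.
The bound of 4 does not rule out 4, but exhaustive search shows no assignment into 4 shelves of capacity 12 cm exists — the minimum is 5.

No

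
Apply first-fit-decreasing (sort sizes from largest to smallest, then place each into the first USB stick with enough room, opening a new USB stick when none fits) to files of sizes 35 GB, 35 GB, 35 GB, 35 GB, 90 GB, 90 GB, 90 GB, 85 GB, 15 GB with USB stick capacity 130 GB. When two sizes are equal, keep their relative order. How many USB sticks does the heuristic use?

Sorted descending: 90, 90, 90, 85, 35, 35, 35, 35, 15.
  90 → USB stick 1 (new)  [load 90/130]
  90 → USB stick 2 (new)  [load 90/130]
  90 → USB stick 3 (new)  [load 90/130]
  85 → USB stick 4 (new)  [load 85/130]
  35 → USB stick 1  [load 125/130]
  35 → USB stick 2  [load 125/130]
  35 → USB stick 3  [load 125/130]
  35 → USB stick 4  [load 120/130]
  15 → USB stick 5 (new)  [load 15/130]
5 USB sticks opened.

5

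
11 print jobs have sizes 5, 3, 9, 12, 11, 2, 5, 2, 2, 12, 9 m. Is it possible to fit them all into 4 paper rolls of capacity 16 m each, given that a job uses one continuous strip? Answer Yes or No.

Total = 72 m; ⌈72/16⌉ = 5.
At least 5 paper rolls are required, but only 4 are allowed.

No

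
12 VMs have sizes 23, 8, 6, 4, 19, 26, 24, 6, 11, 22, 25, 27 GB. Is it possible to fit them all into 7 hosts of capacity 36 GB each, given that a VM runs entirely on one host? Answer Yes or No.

Yes

A valid assignment using 7 hosts:
  host 1: 27 + 8 = 35
  host 2: 26 + 6 + 4 = 36
  host 3: 25 + 11 = 36
  host 4: 24 + 6 = 30
  host 5: 23 = 23
  host 6: 22 = 22
  host 7: 19 = 19
Every load is within 36 GB, so 7 hosts suffice.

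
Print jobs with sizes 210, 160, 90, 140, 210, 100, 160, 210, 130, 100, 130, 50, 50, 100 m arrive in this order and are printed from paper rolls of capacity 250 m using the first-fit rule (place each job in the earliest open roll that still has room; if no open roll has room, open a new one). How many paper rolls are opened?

9

  210 → roll 1 (new)  [load 210/250]
  160 → roll 2 (new)  [load 160/250]
  90 → roll 2  [load 250/250]
  140 → roll 3 (new)  [load 140/250]
  210 → roll 4 (new)  [load 210/250]
  100 → roll 3  [load 240/250]
  160 → roll 5 (new)  [load 160/250]
  210 → roll 6 (new)  [load 210/250]
  130 → roll 7 (new)  [load 130/250]
  100 → roll 7  [load 230/250]
  130 → roll 8 (new)  [load 130/250]
  50 → roll 5  [load 210/250]
  50 → roll 8  [load 180/250]
  100 → roll 9 (new)  [load 100/250]
9 paper rolls opened.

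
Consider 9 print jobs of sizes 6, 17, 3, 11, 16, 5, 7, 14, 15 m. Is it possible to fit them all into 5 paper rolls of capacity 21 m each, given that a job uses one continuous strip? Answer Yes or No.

Yes

A valid assignment using 5 paper rolls:
  roll 1: 17 + 3 = 20
  roll 2: 16 + 5 = 21
  roll 3: 15 + 6 = 21
  roll 4: 14 + 7 = 21
  roll 5: 11 = 11
Every load is within 21 m, so 5 paper rolls suffice.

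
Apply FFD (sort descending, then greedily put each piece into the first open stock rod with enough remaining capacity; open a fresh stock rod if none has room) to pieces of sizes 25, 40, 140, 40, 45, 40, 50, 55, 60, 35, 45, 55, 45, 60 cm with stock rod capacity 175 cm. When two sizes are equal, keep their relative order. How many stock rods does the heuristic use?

5

Sorted descending: 140, 60, 60, 55, 55, 50, 45, 45, 45, 40, 40, 40, 35, 25.
  140 → stock rod 1 (new)  [load 140/175]
  60 → stock rod 2 (new)  [load 60/175]
  60 → stock rod 2  [load 120/175]
  55 → stock rod 2  [load 175/175]
  55 → stock rod 3 (new)  [load 55/175]
  50 → stock rod 3  [load 105/175]
  45 → stock rod 3  [load 150/175]
  45 → stock rod 4 (new)  [load 45/175]
  45 → stock rod 4  [load 90/175]
  40 → stock rod 4  [load 130/175]
  40 → stock rod 4  [load 170/175]
  40 → stock rod 5 (new)  [load 40/175]
  35 → stock rod 1  [load 175/175]
  25 → stock rod 3  [load 175/175]
5 stock rods opened.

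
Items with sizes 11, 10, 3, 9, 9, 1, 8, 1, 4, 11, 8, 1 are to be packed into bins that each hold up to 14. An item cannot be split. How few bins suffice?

Total = 11 + 11 + 10 + 9 + 9 + 8 + 8 + 4 + 3 + 1 + 1 + 1 = 76.
Lower bound: ⌈76/14⌉ = 6 bins.
Also, 7 items each exceed 7, and no two of those can share a bin, so at least 7 bins are needed.
A packing using 7 bins:
  bin 1: 11 + 3 = 14
  bin 2: 11 + 1 + 1 + 1 = 14
  bin 3: 10 + 4 = 14
  bin 4: 9 = 9
  bin 5: 9 = 9
  bin 6: 8 = 8
  bin 7: 8 = 8
This matches the lower bound, so 7 is optimal.

7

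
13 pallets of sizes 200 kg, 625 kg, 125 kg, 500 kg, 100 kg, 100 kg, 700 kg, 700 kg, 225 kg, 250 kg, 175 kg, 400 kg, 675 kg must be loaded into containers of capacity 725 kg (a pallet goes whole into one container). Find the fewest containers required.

Total = 700 + 700 + 675 + 625 + 500 + 400 + 250 + 225 + 200 + 175 + 125 + 100 + 100 = 4775 kg.
Lower bound: ⌈4775/725⌉ = 7 containers.
A packing using 7 containers:
  container 1: 700 = 700
  container 2: 700 = 700
  container 3: 675 = 675
  container 4: 625 + 100 = 725
  container 5: 500 + 225 = 725
  container 6: 400 + 250 = 650
  container 7: 200 + 175 + 125 + 100 = 600
This matches the lower bound, so 7 is optimal.

7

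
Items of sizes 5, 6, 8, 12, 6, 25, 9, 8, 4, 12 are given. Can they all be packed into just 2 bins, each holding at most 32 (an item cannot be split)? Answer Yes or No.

No

Total = 95; ⌈95/32⌉ = 3.
At least 3 bins are required, but only 2 are allowed.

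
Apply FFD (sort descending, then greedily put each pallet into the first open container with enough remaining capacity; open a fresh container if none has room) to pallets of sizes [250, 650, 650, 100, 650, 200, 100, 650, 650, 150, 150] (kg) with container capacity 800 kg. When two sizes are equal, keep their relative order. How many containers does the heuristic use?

Sorted descending: 650, 650, 650, 650, 650, 250, 200, 150, 150, 100, 100.
  650 → container 1 (new)  [load 650/800]
  650 → container 2 (new)  [load 650/800]
  650 → container 3 (new)  [load 650/800]
  650 → container 4 (new)  [load 650/800]
  650 → container 5 (new)  [load 650/800]
  250 → container 6 (new)  [load 250/800]
  200 → container 6  [load 450/800]
  150 → container 1  [load 800/800]
  150 → container 2  [load 800/800]
  100 → container 3  [load 750/800]
  100 → container 4  [load 750/800]
6 containers opened.

6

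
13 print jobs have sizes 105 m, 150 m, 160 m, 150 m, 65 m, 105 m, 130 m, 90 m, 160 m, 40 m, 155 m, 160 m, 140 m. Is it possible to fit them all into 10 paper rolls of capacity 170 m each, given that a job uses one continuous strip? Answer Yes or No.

Total = 1610 m; ⌈1610/170⌉ = 10.
11 print jobs each exceed half the capacity and cannot share a roll, forcing at least 11 paper rolls.
At least 11 paper rolls are required, but only 10 are allowed.

No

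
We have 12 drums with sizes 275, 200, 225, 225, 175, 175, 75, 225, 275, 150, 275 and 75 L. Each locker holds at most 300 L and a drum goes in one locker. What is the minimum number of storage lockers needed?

10

Total = 275 + 275 + 275 + 225 + 225 + 225 + 200 + 175 + 175 + 150 + 75 + 75 = 2350 L.
Lower bound: ⌈2350/300⌉ = 8 storage lockers.
Also, 9 drums each exceed 150 L, and no two of those can share a locker, so at least 9 storage lockers are needed.
A packing using 10 storage lockers:
  locker 1: 275 = 275
  locker 2: 275 = 275
  locker 3: 275 = 275
  locker 4: 225 + 75 = 300
  locker 5: 225 + 75 = 300
  locker 6: 225 = 225
  locker 7: 200 = 200
  locker 8: 175 = 175
  locker 9: 175 = 175
  locker 10: 150 = 150
No arrangement into 9 storage lockers stays within capacity, so 10 is optimal.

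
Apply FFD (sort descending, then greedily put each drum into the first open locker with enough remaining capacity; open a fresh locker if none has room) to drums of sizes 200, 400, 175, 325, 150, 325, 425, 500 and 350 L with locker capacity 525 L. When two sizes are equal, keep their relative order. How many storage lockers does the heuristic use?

6

Sorted descending: 500, 425, 400, 350, 325, 325, 200, 175, 150.
  500 → locker 1 (new)  [load 500/525]
  425 → locker 2 (new)  [load 425/525]
  400 → locker 3 (new)  [load 400/525]
  350 → locker 4 (new)  [load 350/525]
  325 → locker 5 (new)  [load 325/525]
  325 → locker 6 (new)  [load 325/525]
  200 → locker 5  [load 525/525]
  175 → locker 4  [load 525/525]
  150 → locker 6  [load 475/525]
6 storage lockers opened.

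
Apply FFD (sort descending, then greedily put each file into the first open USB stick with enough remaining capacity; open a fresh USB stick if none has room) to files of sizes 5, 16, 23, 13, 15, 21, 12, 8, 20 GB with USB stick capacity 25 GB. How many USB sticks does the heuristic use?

Sorted descending: 23, 21, 20, 16, 15, 13, 12, 8, 5.
  23 → USB stick 1 (new)  [load 23/25]
  21 → USB stick 2 (new)  [load 21/25]
  20 → USB stick 3 (new)  [load 20/25]
  16 → USB stick 4 (new)  [load 16/25]
  15 → USB stick 5 (new)  [load 15/25]
  13 → USB stick 6 (new)  [load 13/25]
  12 → USB stick 6  [load 25/25]
  8 → USB stick 4  [load 24/25]
  5 → USB stick 3  [load 25/25]
6 USB sticks opened.

6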